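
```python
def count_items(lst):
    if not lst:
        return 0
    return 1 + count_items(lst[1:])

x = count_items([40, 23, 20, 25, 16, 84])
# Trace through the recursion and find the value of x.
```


count_items([40, 23, 20, 25, 16, 84])
= 1 + count_items([23, 20, 25, 16, 84])
= 1 + 1 + count_items([20, 25, 16, 84])
= 1 + 1 + 1 + count_items([25, 16, 84])
= 1 + 1 + 1 + 1 + count_items([16, 84])
= 1 + 1 + 1 + 1 + 1 + count_items([84])
= 1 + 1 + 1 + 1 + 1 + 1 + count_items([])
= 1 + 1 + 1 + 1 + 1 + 1 + 0
= 6


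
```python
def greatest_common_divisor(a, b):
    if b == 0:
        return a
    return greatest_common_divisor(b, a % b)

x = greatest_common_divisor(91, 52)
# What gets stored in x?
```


greatest_common_divisor(91, 52)
= greatest_common_divisor(52, 91 % 52) = greatest_common_divisor(52, 39)
= greatest_common_divisor(39, 52 % 39) = greatest_common_divisor(39, 13)
= greatest_common_divisor(13, 39 % 13) = greatest_common_divisor(13, 0)
b == 0, return a = 13


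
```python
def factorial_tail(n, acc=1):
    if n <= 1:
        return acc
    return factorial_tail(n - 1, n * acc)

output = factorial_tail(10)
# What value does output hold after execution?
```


factorial_tail(10, 1)
= factorial_tail(9, 10 * 1) = factorial_tail(9, 10)
= factorial_tail(8, 9 * 10) = factorial_tail(8, 90)
= factorial_tail(7, 8 * 90) = factorial_tail(7, 720)
= factorial_tail(6, 7 * 720) = factorial_tail(6, 5040)
= factorial_tail(5, 6 * 5040) = factorial_tail(5, 30240)
= factorial_tail(4, 5 * 30240) = factorial_tail(4, 151200)
= factorial_tail(3, 4 * 151200) = factorial_tail(3, 604800)
= factorial_tail(2, 3 * 604800) = factorial_tail(2, 1814400)
= factorial_tail(1, 2 * 1814400) = factorial_tail(1, 3628800)
n <= 1, return acc = 3628800


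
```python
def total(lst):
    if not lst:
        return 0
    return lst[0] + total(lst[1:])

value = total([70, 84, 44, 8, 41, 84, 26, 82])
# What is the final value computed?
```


total([70, 84, 44, 8, 41, 84, 26, 82])
= 70 + total([84, 44, 8, 41, 84, 26, 82])
= 70 + 84 + total([44, 8, 41, 84, 26, 82])
= 70 + 84 + 44 + total([8, 41, 84, 26, 82])
= 70 + 84 + 44 + 8 + total([41, 84, 26, 82])
= 70 + 84 + 44 + 8 + 41 + total([84, 26, 82])
= 70 + 84 + 44 + 8 + 41 + 84 + total([26, 82])
= 70 + 84 + 44 + 8 + 41 + 84 + 26 + total([82])
= 70 + 84 + 44 + 8 + 41 + 84 + 26 + 82 + total([])
= 70 + 84 + 44 + 8 + 41 + 84 + 26 + 82 + 0
= 439


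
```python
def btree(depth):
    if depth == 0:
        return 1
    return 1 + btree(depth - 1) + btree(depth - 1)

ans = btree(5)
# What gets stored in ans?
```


btree(5)
= 1 + btree(4) + btree(4)
= 1 + 2 * btree(4)
btree(k) = 2^(k+1) - 1
btree(0) = 1
btree(1) = 3
btree(2) = 7
btree(3) = 15
btree(4) = 31
btree(5) = 2^6 - 1 = 63


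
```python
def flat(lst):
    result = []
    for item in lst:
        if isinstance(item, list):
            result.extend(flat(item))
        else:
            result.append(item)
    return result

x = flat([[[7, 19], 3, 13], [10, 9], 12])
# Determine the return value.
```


flat([[[7, 19], 3, 13], [10, 9], 12])
Processing each element:
  [[7, 19], 3, 13] is a list -> flat recursively -> [7, 19, 3, 13]
  [10, 9] is a list -> flat recursively -> [10, 9]
  12 is not a list -> append 12
= [7, 19, 3, 13, 10, 9, 12]


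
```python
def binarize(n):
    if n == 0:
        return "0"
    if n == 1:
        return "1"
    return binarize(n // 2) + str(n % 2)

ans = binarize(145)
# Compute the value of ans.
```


binarize(145)
= binarize(72) + "1"
= binarize(36) + "0" + "1"
= binarize(18) + "0" + "0" + "1"
= binarize(9) + "0" + "0" + "0" + "1"
= binarize(4) + "1" + "0" + "0" + "0" + "1"
= binarize(2) + "0" + "1" + "0" + "0" + "0" + "1"
= binarize(1) + "0" + "0" + "1" + "0" + "0" + "0" + "1"
= "1" + "0" + "0" + "1" + "0" + "0" + "0" + "1"
= "10010001"


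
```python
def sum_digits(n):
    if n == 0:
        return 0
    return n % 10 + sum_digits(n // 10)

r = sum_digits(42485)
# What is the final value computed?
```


sum_digits(42485)
= 5 + sum_digits(4248)
= 5 + 8 + sum_digits(424)
= 5 + 8 + 4 + sum_digits(42)
= 5 + 8 + 4 + 2 + sum_digits(4)
= 5 + 8 + 4 + 2 + 4 + sum_digits(0)
= 5 + 8 + 4 + 2 + 4 + 0
= 23


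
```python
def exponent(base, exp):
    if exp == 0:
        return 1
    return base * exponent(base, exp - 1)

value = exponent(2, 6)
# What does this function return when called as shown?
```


exponent(2, 6)
= 2 * exponent(2, 5)
= 2 * 2 * exponent(2, 4)
= 2 * 2 * 2 * exponent(2, 3)
= 2 * 2 * 2 * 2 * exponent(2, 2)
= 2 * 2 * 2 * 2 * 2 * exponent(2, 1)
= 2 * 2 * 2 * 2 * 2 * 2 * exponent(2, 0)
= 2 * 2 * 2 * 2 * 2 * 2 * 1
= 64


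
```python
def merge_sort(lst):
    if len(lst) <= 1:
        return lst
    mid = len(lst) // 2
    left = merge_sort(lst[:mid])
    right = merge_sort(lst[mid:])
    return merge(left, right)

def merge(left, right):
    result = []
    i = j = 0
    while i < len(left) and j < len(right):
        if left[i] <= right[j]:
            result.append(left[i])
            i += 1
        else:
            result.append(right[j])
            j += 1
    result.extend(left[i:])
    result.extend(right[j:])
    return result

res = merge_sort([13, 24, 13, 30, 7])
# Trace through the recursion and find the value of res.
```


merge_sort([13, 24, 13, 30, 7])
Split into [13, 24] and [13, 30, 7]
Left sorted: [13, 24]
Right sorted: [7, 13, 30]
Merge [13, 24] and [7, 13, 30]
= [7, 13, 13, 24, 30]


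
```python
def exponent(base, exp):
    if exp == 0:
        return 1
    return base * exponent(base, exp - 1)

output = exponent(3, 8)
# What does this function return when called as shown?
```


exponent(3, 8)
= 3 * exponent(3, 7)
= 3 * 3 * exponent(3, 6)
= 3 * 3 * 3 * exponent(3, 5)
= 3 * 3 * 3 * 3 * exponent(3, 4)
= 3 * 3 * 3 * 3 * 3 * exponent(3, 3)
= 3 * 3 * 3 * 3 * 3 * 3 * exponent(3, 2)
= 3 * 3 * 3 * 3 * 3 * 3 * 3 * exponent(3, 1)
= 3 * 3 * 3 * 3 * 3 * 3 * 3 * 3 * exponent(3, 0)
= 3 * 3 * 3 * 3 * 3 * 3 * 3 * 3 * 1
= 6561


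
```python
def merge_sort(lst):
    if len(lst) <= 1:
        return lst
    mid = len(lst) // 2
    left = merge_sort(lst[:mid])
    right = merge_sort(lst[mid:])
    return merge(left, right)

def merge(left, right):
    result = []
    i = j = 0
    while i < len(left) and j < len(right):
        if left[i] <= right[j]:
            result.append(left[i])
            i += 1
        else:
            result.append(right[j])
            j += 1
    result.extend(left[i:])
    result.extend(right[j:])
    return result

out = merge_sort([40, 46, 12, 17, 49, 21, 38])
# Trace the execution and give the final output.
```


merge_sort([40, 46, 12, 17, 49, 21, 38])
Split into [40, 46, 12] and [17, 49, 21, 38]
Left sorted: [12, 40, 46]
Right sorted: [17, 21, 38, 49]
Merge [12, 40, 46] and [17, 21, 38, 49]
= [12, 17, 21, 38, 40, 46, 49]


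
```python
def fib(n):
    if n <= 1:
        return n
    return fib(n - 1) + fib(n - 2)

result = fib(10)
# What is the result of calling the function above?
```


fib(10)
= fib(9) + fib(8)
= (fib(8) + fib(7)) + fib(8)
Computing bottom-up: fib(0)=0, fib(1)=1, fib(2)=1, fib(3)=2, fib(4)=3, fib(5)=5, fib(6)=8, fib(7)=13, fib(8)=21, fib(9)=34, fib(10)=55
= 55


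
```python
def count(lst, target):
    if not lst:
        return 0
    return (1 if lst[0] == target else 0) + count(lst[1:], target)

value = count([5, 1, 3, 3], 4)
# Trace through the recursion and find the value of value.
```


count([5, 1, 3, 3], 4)
lst[0]=5 != 4: 0 + count([1, 3, 3], 4)
lst[0]=1 != 4: 0 + count([3, 3], 4)
lst[0]=3 != 4: 0 + count([3], 4)
lst[0]=3 != 4: 0 + count([], 4)
= 0


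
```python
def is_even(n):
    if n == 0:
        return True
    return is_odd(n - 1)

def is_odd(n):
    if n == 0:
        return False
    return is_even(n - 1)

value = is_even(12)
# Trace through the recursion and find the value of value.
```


is_even(12)
= is_odd(11)
= is_even(10)
= is_odd(9)
= is_even(8)
= is_odd(7)
= is_even(6)
= is_odd(5)
= is_even(4)
= is_odd(3)
= is_even(2)
= is_odd(1)
= is_even(0)
n == 0: return True
= True


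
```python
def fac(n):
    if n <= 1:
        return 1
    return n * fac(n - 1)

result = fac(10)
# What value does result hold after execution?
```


fac(10)
= 10 * fac(9)
= 10 * 9 * fac(8)
= 10 * 9 * 8 * fac(7)
= 10 * 9 * 8 * 7 * fac(6)
= 10 * 9 * 8 * 7 * 6 * fac(5)
= 10 * 9 * 8 * 7 * 6 * 5 * fac(4)
= 10 * 9 * 8 * 7 * 6 * 5 * 4 * fac(3)
= 10 * 9 * 8 * 7 * 6 * 5 * 4 * 3 * fac(2)
= 10 * 9 * 8 * 7 * 6 * 5 * 4 * 3 * 2 * fac(1)
= 10 * 9 * 8 * 7 * 6 * 5 * 4 * 3 * 2 * 1
= 3628800


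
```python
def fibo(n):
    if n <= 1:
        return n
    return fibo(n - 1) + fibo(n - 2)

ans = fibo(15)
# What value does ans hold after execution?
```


fibo(15)
= fibo(14) + fibo(13)
= (fibo(13) + fibo(12)) + fibo(13)
Computing bottom-up: fibo(0)=0, fibo(1)=1, fibo(2)=1, fibo(3)=2, fibo(4)=3, fibo(5)=5, fibo(6)=8, fibo(7)=13, fibo(8)=21, fibo(9)=34, fibo(10)=55, fibo(11)=89, fibo(12)=144, fibo(13)=233, fibo(14)=377, fibo(15)=610
= 610


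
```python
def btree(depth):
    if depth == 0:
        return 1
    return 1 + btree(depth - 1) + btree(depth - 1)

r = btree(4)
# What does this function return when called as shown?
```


btree(4)
= 1 + btree(3) + btree(3)
= 1 + 2 * btree(3)
btree(k) = 2^(k+1) - 1
btree(0) = 1
btree(1) = 3
btree(2) = 7
btree(3) = 15
btree(4) = 31
btree(4) = 2^5 - 1 = 31


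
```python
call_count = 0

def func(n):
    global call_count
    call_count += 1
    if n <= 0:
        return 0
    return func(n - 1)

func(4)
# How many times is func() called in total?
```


func(4) calls func(3) calls ... calls func(0)
Total calls: 4 + 1 (for base case) = 5


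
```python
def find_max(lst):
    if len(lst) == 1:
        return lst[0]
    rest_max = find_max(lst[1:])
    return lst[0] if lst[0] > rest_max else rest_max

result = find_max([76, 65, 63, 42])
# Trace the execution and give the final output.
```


find_max([76, 65, 63, 42])
= compare 76 with find_max([65, 63, 42])
= compare 65 with find_max([63, 42])
= compare 63 with find_max([42])
Base: find_max([42]) = 42
compare 63 with 42: max = 63
compare 65 with 63: max = 65
compare 76 with 65: max = 76
= 76


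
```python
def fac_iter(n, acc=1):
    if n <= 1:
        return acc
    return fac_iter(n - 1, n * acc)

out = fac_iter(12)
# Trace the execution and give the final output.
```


fac_iter(12, 1)
= fac_iter(11, 12 * 1) = fac_iter(11, 12)
= fac_iter(10, 11 * 12) = fac_iter(10, 132)
= fac_iter(9, 10 * 132) = fac_iter(9, 1320)
= fac_iter(8, 9 * 1320) = fac_iter(8, 11880)
= fac_iter(7, 8 * 11880) = fac_iter(7, 95040)
= fac_iter(6, 7 * 95040) = fac_iter(6, 665280)
= fac_iter(5, 6 * 665280) = fac_iter(5, 3991680)
= fac_iter(4, 5 * 3991680) = fac_iter(4, 19958400)
= fac_iter(3, 4 * 19958400) = fac_iter(3, 79833600)
= fac_iter(2, 3 * 79833600) = fac_iter(2, 239500800)
= fac_iter(1, 2 * 239500800) = fac_iter(1, 479001600)
n <= 1, return acc = 479001600


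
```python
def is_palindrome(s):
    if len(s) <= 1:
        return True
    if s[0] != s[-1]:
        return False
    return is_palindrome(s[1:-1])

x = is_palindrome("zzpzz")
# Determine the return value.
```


is_palindrome("zzpzz")
"zzpzz": s[0]='z' == s[-1]='z' -> is_palindrome("zpz")
"zpz": s[0]='z' == s[-1]='z' -> is_palindrome("p")
"p": len <= 1 -> True
= True


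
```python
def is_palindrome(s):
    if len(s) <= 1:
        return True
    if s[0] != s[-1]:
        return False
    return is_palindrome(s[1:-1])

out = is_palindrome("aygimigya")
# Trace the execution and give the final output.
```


is_palindrome("aygimigya")
"aygimigya": s[0]='a' == s[-1]='a' -> is_palindrome("ygimigy")
"ygimigy": s[0]='y' == s[-1]='y' -> is_palindrome("gimig")
"gimig": s[0]='g' == s[-1]='g' -> is_palindrome("imi")
"imi": s[0]='i' == s[-1]='i' -> is_palindrome("m")
"m": len <= 1 -> True
= True


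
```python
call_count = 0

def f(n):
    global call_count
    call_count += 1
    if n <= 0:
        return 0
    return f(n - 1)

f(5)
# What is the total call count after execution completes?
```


f(5) calls f(4) calls ... calls f(0)
Total calls: 5 + 1 (for base case) = 6


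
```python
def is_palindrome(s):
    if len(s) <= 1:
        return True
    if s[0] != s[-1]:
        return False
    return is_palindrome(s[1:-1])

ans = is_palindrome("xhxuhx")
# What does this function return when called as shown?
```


is_palindrome("xhxuhx")
"xhxuhx": s[0]='x' == s[-1]='x' -> is_palindrome("hxuh")
"hxuh": s[0]='h' == s[-1]='h' -> is_palindrome("xu")
"xu": s[0]='x' != s[-1]='u' -> False
= False


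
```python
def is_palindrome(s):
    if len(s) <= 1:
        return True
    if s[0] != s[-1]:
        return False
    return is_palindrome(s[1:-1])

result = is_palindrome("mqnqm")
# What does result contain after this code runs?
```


is_palindrome("mqnqm")
"mqnqm": s[0]='m' == s[-1]='m' -> is_palindrome("qnq")
"qnq": s[0]='q' == s[-1]='q' -> is_palindrome("n")
"n": len <= 1 -> True
= True


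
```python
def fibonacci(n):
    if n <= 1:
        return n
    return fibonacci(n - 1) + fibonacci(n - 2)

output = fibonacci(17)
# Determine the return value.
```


fibonacci(17)
= fibonacci(16) + fibonacci(15)
= (fibonacci(15) + fibonacci(14)) + fibonacci(15)
Computing bottom-up: fibonacci(0)=0, fibonacci(1)=1, fibonacci(2)=1, fibonacci(3)=2, fibonacci(4)=3, fibonacci(5)=5, fibonacci(6)=8, fibonacci(7)=13, fibonacci(8)=21, fibonacci(9)=34, fibonacci(10)=55, fibonacci(11)=89, fibonacci(12)=144, fibonacci(13)=233, fibonacci(14)=377, fibonacci(15)=610, fibonacci(16)=987, fibonacci(17)=1597
= 1597


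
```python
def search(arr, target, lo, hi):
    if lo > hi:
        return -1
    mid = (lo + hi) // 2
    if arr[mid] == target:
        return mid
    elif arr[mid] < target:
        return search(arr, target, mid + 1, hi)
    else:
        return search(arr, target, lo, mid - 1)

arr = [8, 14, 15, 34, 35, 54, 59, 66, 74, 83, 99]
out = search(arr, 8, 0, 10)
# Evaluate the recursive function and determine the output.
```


search(arr, 8, 0, 10)
lo=0, hi=10, mid=5, arr[mid]=54
54 > 8, search left half
lo=0, hi=4, mid=2, arr[mid]=15
15 > 8, search left half
lo=0, hi=1, mid=0, arr[mid]=8
arr[0] == 8, found at index 0
= 0


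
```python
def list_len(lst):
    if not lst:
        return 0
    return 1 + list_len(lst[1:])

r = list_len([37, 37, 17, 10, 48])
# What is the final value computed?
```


list_len([37, 37, 17, 10, 48])
= 1 + list_len([37, 17, 10, 48])
= 1 + 1 + list_len([17, 10, 48])
= 1 + 1 + 1 + list_len([10, 48])
= 1 + 1 + 1 + 1 + list_len([48])
= 1 + 1 + 1 + 1 + 1 + list_len([])
= 1 + 1 + 1 + 1 + 1 + 0
= 5


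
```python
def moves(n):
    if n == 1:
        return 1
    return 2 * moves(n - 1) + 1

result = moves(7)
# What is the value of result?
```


moves(7)
= 2 * moves(6) + 1
= 2 * (2 * moves(5) + 1) + 1
= 2 * (2 * (2 * moves(4) + 1) + 1) + 1
= 2 * (2 * (2 * (2 * moves(3) + 1) + 1) + 1) + 1
= 2 * (2 * (2 * (2 * (2 * moves(2) + 1) + 1) + 1) + 1) + 1
= 2 * (2 * (2 * (2 * (2 * (2 * moves(1) + 1) + 1) + 1) + 1) + 1) + 1
Now compute bottom-up:
moves(1) = 1
moves(2) = 2 * 1 + 1 = 3
moves(3) = 2 * 3 + 1 = 7
moves(4) = 2 * 7 + 1 = 15
moves(5) = 2 * 15 + 1 = 31
moves(6) = 2 * 31 + 1 = 63
moves(7) = 2 * 63 + 1 = 127
= 127


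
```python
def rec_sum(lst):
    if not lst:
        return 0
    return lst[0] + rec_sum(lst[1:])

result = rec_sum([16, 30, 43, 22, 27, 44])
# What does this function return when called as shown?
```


rec_sum([16, 30, 43, 22, 27, 44])
= 16 + rec_sum([30, 43, 22, 27, 44])
= 16 + 30 + rec_sum([43, 22, 27, 44])
= 16 + 30 + 43 + rec_sum([22, 27, 44])
= 16 + 30 + 43 + 22 + rec_sum([27, 44])
= 16 + 30 + 43 + 22 + 27 + rec_sum([44])
= 16 + 30 + 43 + 22 + 27 + 44 + rec_sum([])
= 16 + 30 + 43 + 22 + 27 + 44 + 0
= 182


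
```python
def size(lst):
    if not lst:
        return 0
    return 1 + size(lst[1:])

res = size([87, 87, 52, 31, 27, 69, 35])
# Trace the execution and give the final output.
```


size([87, 87, 52, 31, 27, 69, 35])
= 1 + size([87, 52, 31, 27, 69, 35])
= 1 + 1 + size([52, 31, 27, 69, 35])
= 1 + 1 + 1 + size([31, 27, 69, 35])
= 1 + 1 + 1 + 1 + size([27, 69, 35])
= 1 + 1 + 1 + 1 + 1 + size([69, 35])
= 1 + 1 + 1 + 1 + 1 + 1 + size([35])
= 1 + 1 + 1 + 1 + 1 + 1 + 1 + size([])
= 1 + 1 + 1 + 1 + 1 + 1 + 1 + 0
= 7


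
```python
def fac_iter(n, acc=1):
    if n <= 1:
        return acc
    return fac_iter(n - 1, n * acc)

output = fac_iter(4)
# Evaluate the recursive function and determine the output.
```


fac_iter(4, 1)
= fac_iter(3, 4 * 1) = fac_iter(3, 4)
= fac_iter(2, 3 * 4) = fac_iter(2, 12)
= fac_iter(1, 2 * 12) = fac_iter(1, 24)
n <= 1, return acc = 24


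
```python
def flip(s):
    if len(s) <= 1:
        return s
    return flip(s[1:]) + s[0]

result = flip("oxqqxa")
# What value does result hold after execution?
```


flip("oxqqxa")
= flip("xqqxa") + "o"
= flip("qqxa") + "x" + "o"
= flip("qxa") + "q" + "x" + "o"
= flip("xa") + "q" + "q" + "x" + "o"
= flip("a") + "x" + "q" + "q" + "x" + "o"
= "a" + "x" + "q" + "q" + "x" + "o"
= "axqqxo"


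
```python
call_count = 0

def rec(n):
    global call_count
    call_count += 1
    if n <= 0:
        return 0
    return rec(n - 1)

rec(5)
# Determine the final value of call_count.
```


rec(5) calls rec(4) calls ... calls rec(0)
Total calls: 5 + 1 (for base case) = 6


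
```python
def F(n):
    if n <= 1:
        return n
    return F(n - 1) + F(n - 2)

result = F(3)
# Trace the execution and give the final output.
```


F(3)
= F(2) + F(1)
Computing bottom-up: F(0)=0, F(1)=1, F(2)=1, F(3)=2
= 2


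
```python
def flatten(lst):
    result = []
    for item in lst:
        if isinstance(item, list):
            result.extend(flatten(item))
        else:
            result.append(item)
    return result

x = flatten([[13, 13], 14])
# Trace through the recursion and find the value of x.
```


flatten([[13, 13], 14])
Processing each element:
  [13, 13] is a list -> flatten recursively -> [13, 13]
  14 is not a list -> append 14
= [13, 13, 14]


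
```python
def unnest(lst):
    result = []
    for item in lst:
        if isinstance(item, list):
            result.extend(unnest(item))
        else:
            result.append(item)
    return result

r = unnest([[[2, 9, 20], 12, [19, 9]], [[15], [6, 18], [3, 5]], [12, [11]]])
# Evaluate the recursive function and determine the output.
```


unnest([[[2, 9, 20], 12, [19, 9]], [[15], [6, 18], [3, 5]], [12, [11]]])
Processing each element:
  [[2, 9, 20], 12, [19, 9]] is a list -> unnest recursively -> [2, 9, 20, 12, 19, 9]
  [[15], [6, 18], [3, 5]] is a list -> unnest recursively -> [15, 6, 18, 3, 5]
  [12, [11]] is a list -> unnest recursively -> [12, 11]
= [2, 9, 20, 12, 19, 9, 15, 6, 18, 3, 5, 12, 11]


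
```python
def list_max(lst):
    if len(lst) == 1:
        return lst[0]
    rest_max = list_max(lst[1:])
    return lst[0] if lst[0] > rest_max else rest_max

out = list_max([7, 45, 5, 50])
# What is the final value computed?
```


list_max([7, 45, 5, 50])
= compare 7 with list_max([45, 5, 50])
= compare 45 with list_max([5, 50])
= compare 5 with list_max([50])
Base: list_max([50]) = 50
compare 5 with 50: max = 50
compare 45 with 50: max = 50
compare 7 with 50: max = 50
= 50


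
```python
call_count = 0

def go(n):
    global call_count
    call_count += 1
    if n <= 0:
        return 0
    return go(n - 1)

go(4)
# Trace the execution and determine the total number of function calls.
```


go(4) calls go(3) calls ... calls go(0)
Total calls: 4 + 1 (for base case) = 5


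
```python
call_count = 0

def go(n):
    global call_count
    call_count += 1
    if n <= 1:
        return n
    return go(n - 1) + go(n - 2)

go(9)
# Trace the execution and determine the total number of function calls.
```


go(9) calls go(8) and go(7); each non-base call branches into two more.
Let C(k) = total number of calls made by go(k), including the call to go(k) itself.
Base cases: C(0) = 1, C(1) = 1
Recurrence: C(k) = 1 + C(k-1) + C(k-2)
  C(2) = 1 + C(1) + C(0) = 1 + 1 + 1 = 3
  C(3) = 1 + C(2) + C(1) = 1 + 3 + 1 = 5
  C(4) = 1 + C(3) + C(2) = 1 + 5 + 3 = 9
  C(5) = 1 + C(4) + C(3) = 1 + 9 + 5 = 15
  C(6) = 1 + C(5) + C(4) = 1 + 15 + 9 = 25
  C(7) = 1 + C(6) + C(5) = 1 + 25 + 15 = 41
  C(8) = 1 + C(7) + C(6) = 1 + 41 + 25 = 67
  C(9) = 1 + C(8) + C(7) = 1 + 67 + 41 = 109
Total calls = C(9) = 109


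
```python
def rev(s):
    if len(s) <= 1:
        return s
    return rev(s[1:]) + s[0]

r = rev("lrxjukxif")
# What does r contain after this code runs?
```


rev("lrxjukxif")
= rev("rxjukxif") + "l"
= rev("xjukxif") + "r" + "l"
= rev("jukxif") + "x" + "r" + "l"
= rev("ukxif") + "j" + "x" + "r" + "l"
= rev("kxif") + "u" + "j" + "x" + "r" + "l"
= rev("xif") + "k" + "u" + "j" + "x" + "r" + "l"
= rev("if") + "x" + "k" + "u" + "j" + "x" + "r" + "l"
= rev("f") + "i" + "x" + "k" + "u" + "j" + "x" + "r" + "l"
= "f" + "i" + "x" + "k" + "u" + "j" + "x" + "r" + "l"
= "fixkujxrl"


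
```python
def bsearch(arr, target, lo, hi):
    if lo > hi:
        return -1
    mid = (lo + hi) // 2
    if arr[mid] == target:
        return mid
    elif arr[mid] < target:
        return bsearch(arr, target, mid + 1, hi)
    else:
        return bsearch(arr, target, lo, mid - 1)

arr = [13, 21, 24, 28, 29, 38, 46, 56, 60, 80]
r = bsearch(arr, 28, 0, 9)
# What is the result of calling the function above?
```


bsearch(arr, 28, 0, 9)
lo=0, hi=9, mid=4, arr[mid]=29
29 > 28, search left half
lo=0, hi=3, mid=1, arr[mid]=21
21 < 28, search right half
lo=2, hi=3, mid=2, arr[mid]=24
24 < 28, search right half
lo=3, hi=3, mid=3, arr[mid]=28
arr[3] == 28, found at index 3
= 3


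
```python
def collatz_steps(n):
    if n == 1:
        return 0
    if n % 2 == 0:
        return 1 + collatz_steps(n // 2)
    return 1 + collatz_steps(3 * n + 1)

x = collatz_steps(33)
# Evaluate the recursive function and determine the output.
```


collatz_steps(33)
33 is odd -> 3*33+1 = 100 -> collatz_steps(100)
100 is even -> collatz_steps(50)
50 is even -> collatz_steps(25)
25 is odd -> 3*25+1 = 76 -> collatz_steps(76)
76 is even -> collatz_steps(38)
38 is even -> collatz_steps(19)
19 is odd -> 3*19+1 = 58 -> collatz_steps(58)
58 is even -> collatz_steps(29)
29 is odd -> 3*29+1 = 88 -> collatz_steps(88)
88 is even -> collatz_steps(44)
44 is even -> collatz_steps(22)
22 is even -> collatz_steps(11)
11 is odd -> 3*11+1 = 34 -> collatz_steps(34)
34 is even -> collatz_steps(17)
17 is odd -> 3*17+1 = 52 -> collatz_steps(52)
52 is even -> collatz_steps(26)
26 is even -> collatz_steps(13)
13 is odd -> 3*13+1 = 40 -> collatz_steps(40)
40 is even -> collatz_steps(20)
20 is even -> collatz_steps(10)
10 is even -> collatz_steps(5)
5 is odd -> 3*5+1 = 16 -> collatz_steps(16)
16 is even -> collatz_steps(8)
8 is even -> collatz_steps(4)
4 is even -> collatz_steps(2)
2 is even -> collatz_steps(1)
Reached 1 after 26 steps
= 26


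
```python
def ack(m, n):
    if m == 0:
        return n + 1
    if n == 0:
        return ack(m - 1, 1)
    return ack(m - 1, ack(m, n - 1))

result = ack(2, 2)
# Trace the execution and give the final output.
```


ack(2, 2)
= ack(1, ack(2, 1))
First compute ack(2, 1) = 5
= ack(1, 5)
= 7


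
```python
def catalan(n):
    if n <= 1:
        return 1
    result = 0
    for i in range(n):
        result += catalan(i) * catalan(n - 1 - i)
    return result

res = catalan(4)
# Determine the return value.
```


catalan(4)
= sum of catalan(i) * catalan(4-1-i) for i in 0..3
First compute sub-values bottom-up:
  catalan(0) = 1, catalan(1) = 1
  catalan(2) = 1*1 + 1*1 = 2
  catalan(3) = 1*2 + 1*1 + 2*1 = 5
Now catalan(4):
  catalan(0)*catalan(3) = 1*5 = 5
  catalan(1)*catalan(2) = 1*2 = 2
  catalan(2)*catalan(1) = 2*1 = 2
  catalan(3)*catalan(0) = 5*1 = 5
= 5 + 2 + 2 + 5
= 14


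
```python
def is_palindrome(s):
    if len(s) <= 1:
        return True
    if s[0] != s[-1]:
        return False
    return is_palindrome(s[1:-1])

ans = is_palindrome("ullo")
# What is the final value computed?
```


is_palindrome("ullo")
"ullo": s[0]='u' != s[-1]='o' -> False
= False


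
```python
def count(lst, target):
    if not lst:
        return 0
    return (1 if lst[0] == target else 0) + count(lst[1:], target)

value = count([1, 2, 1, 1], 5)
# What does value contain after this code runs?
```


count([1, 2, 1, 1], 5)
lst[0]=1 != 5: 0 + count([2, 1, 1], 5)
lst[0]=2 != 5: 0 + count([1, 1], 5)
lst[0]=1 != 5: 0 + count([1], 5)
lst[0]=1 != 5: 0 + count([], 5)
= 0


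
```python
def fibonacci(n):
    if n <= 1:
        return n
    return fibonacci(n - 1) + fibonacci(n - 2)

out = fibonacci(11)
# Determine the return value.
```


fibonacci(11)
= fibonacci(10) + fibonacci(9)
= (fibonacci(9) + fibonacci(8)) + fibonacci(9)
Computing bottom-up: fibonacci(0)=0, fibonacci(1)=1, fibonacci(2)=1, fibonacci(3)=2, fibonacci(4)=3, fibonacci(5)=5, fibonacci(6)=8, fibonacci(7)=13, fibonacci(8)=21, fibonacci(9)=34, fibonacci(10)=55, fibonacci(11)=89
= 89


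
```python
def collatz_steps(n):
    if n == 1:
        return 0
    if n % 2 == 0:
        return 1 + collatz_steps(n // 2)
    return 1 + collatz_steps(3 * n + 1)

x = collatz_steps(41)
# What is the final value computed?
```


collatz_steps(41)
41 is odd -> 3*41+1 = 124 -> collatz_steps(124)
124 is even -> collatz_steps(62)
62 is even -> collatz_steps(31)
31 is odd -> 3*31+1 = 94 -> collatz_steps(94)
94 is even -> collatz_steps(47)
47 is odd -> 3*47+1 = 142 -> collatz_steps(142)
142 is even -> collatz_steps(71)
71 is odd -> 3*71+1 = 214 -> collatz_steps(214)
214 is even -> collatz_steps(107)
107 is odd -> 3*107+1 = 322 -> collatz_steps(322)
322 is even -> collatz_steps(161)
161 is odd -> 3*161+1 = 484 -> collatz_steps(484)
484 is even -> collatz_steps(242)
242 is even -> collatz_steps(121)
121 is odd -> 3*121+1 = 364 -> collatz_steps(364)
364 is even -> collatz_steps(182)
182 is even -> collatz_steps(91)
91 is odd -> 3*91+1 = 274 -> collatz_steps(274)
274 is even -> collatz_steps(137)
137 is odd -> 3*137+1 = 412 -> collatz_steps(412)
412 is even -> collatz_steps(206)
206 is even -> collatz_steps(103)
103 is odd -> 3*103+1 = 310 -> collatz_steps(310)
310 is even -> collatz_steps(155)
155 is odd -> 3*155+1 = 466 -> collatz_steps(466)
466 is even -> collatz_steps(233)
233 is odd -> 3*233+1 = 700 -> collatz_steps(700)
700 is even -> collatz_steps(350)
350 is even -> collatz_steps(175)
175 is odd -> 3*175+1 = 526 -> collatz_steps(526)
526 is even -> collatz_steps(263)
263 is odd -> 3*263+1 = 790 -> collatz_steps(790)
790 is even -> collatz_steps(395)
395 is odd -> 3*395+1 = 1186 -> collatz_steps(1186)
1186 is even -> collatz_steps(593)
593 is odd -> 3*593+1 = 1780 -> collatz_steps(1780)
1780 is even -> collatz_steps(890)
890 is even -> collatz_steps(445)
445 is odd -> 3*445+1 = 1336 -> collatz_steps(1336)
1336 is even -> collatz_steps(668)
668 is even -> collatz_steps(334)
334 is even -> collatz_steps(167)
167 is odd -> 3*167+1 = 502 -> collatz_steps(502)
502 is even -> collatz_steps(251)
251 is odd -> 3*251+1 = 754 -> collatz_steps(754)
754 is even -> collatz_steps(377)
377 is odd -> 3*377+1 = 1132 -> collatz_steps(1132)
1132 is even -> collatz_steps(566)
566 is even -> collatz_steps(283)
283 is odd -> 3*283+1 = 850 -> collatz_steps(850)
850 is even -> collatz_steps(425)
425 is odd -> 3*425+1 = 1276 -> collatz_steps(1276)
1276 is even -> collatz_steps(638)
638 is even -> collatz_steps(319)
319 is odd -> 3*319+1 = 958 -> collatz_steps(958)
958 is even -> collatz_steps(479)
479 is odd -> 3*479+1 = 1438 -> collatz_steps(1438)
1438 is even -> collatz_steps(719)
719 is odd -> 3*719+1 = 2158 -> collatz_steps(2158)
2158 is even -> collatz_steps(1079)
1079 is odd -> 3*1079+1 = 3238 -> collatz_steps(3238)
3238 is even -> collatz_steps(1619)
1619 is odd -> 3*1619+1 = 4858 -> collatz_steps(4858)
4858 is even -> collatz_steps(2429)
2429 is odd -> 3*2429+1 = 7288 -> collatz_steps(7288)
7288 is even -> collatz_steps(3644)
3644 is even -> collatz_steps(1822)
1822 is even -> collatz_steps(911)
911 is odd -> 3*911+1 = 2734 -> collatz_steps(2734)
2734 is even -> collatz_steps(1367)
1367 is odd -> 3*1367+1 = 4102 -> collatz_steps(4102)
4102 is even -> collatz_steps(2051)
2051 is odd -> 3*2051+1 = 6154 -> collatz_steps(6154)
6154 is even -> collatz_steps(3077)
3077 is odd -> 3*3077+1 = 9232 -> collatz_steps(9232)
9232 is even -> collatz_steps(4616)
4616 is even -> collatz_steps(2308)
2308 is even -> collatz_steps(1154)
1154 is even -> collatz_steps(577)
577 is odd -> 3*577+1 = 1732 -> collatz_steps(1732)
1732 is even -> collatz_steps(866)
866 is even -> collatz_steps(433)
433 is odd -> 3*433+1 = 1300 -> collatz_steps(1300)
1300 is even -> collatz_steps(650)
650 is even -> collatz_steps(325)
325 is odd -> 3*325+1 = 976 -> collatz_steps(976)
976 is even -> collatz_steps(488)
488 is even -> collatz_steps(244)
244 is even -> collatz_steps(122)
122 is even -> collatz_steps(61)
61 is odd -> 3*61+1 = 184 -> collatz_steps(184)
184 is even -> collatz_steps(92)
92 is even -> collatz_steps(46)
46 is even -> collatz_steps(23)
23 is odd -> 3*23+1 = 70 -> collatz_steps(70)
70 is even -> collatz_steps(35)
35 is odd -> 3*35+1 = 106 -> collatz_steps(106)
106 is even -> collatz_steps(53)
53 is odd -> 3*53+1 = 160 -> collatz_steps(160)
160 is even -> collatz_steps(80)
80 is even -> collatz_steps(40)
40 is even -> collatz_steps(20)
20 is even -> collatz_steps(10)
10 is even -> collatz_steps(5)
5 is odd -> 3*5+1 = 16 -> collatz_steps(16)
16 is even -> collatz_steps(8)
8 is even -> collatz_steps(4)
4 is even -> collatz_steps(2)
2 is even -> collatz_steps(1)
Reached 1 after 109 steps
= 109


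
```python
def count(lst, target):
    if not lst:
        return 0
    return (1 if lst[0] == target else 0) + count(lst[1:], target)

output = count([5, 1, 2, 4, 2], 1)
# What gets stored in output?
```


count([5, 1, 2, 4, 2], 1)
lst[0]=5 != 1: 0 + count([1, 2, 4, 2], 1)
lst[0]=1 == 1: 1 + count([2, 4, 2], 1)
lst[0]=2 != 1: 0 + count([4, 2], 1)
lst[0]=4 != 1: 0 + count([2], 1)
lst[0]=2 != 1: 0 + count([], 1)
= 1


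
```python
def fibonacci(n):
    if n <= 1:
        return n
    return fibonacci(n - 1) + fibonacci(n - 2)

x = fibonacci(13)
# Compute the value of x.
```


fibonacci(13)
= fibonacci(12) + fibonacci(11)
= (fibonacci(11) + fibonacci(10)) + fibonacci(11)
Computing bottom-up: fibonacci(0)=0, fibonacci(1)=1, fibonacci(2)=1, fibonacci(3)=2, fibonacci(4)=3, fibonacci(5)=5, fibonacci(6)=8, fibonacci(7)=13, fibonacci(8)=21, fibonacci(9)=34, fibonacci(10)=55, fibonacci(11)=89, fibonacci(12)=144, fibonacci(13)=233
= 233


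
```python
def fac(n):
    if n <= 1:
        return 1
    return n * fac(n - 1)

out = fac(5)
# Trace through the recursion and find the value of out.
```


fac(5)
= 5 * fac(4)
= 5 * 4 * fac(3)
= 5 * 4 * 3 * fac(2)
= 5 * 4 * 3 * 2 * fac(1)
= 5 * 4 * 3 * 2 * 1
= 120


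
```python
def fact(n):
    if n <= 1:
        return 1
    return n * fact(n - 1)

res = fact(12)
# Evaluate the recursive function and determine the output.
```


fact(12)
= 12 * fact(11)
= 12 * 11 * fact(10)
= 12 * 11 * 10 * fact(9)
= 12 * 11 * 10 * 9 * fact(8)
= 12 * 11 * 10 * 9 * 8 * fact(7)
= 12 * 11 * 10 * 9 * 8 * 7 * fact(6)
= 12 * 11 * 10 * 9 * 8 * 7 * 6 * fact(5)
= 12 * 11 * 10 * 9 * 8 * 7 * 6 * 5 * fact(4)
= 12 * 11 * 10 * 9 * 8 * 7 * 6 * 5 * 4 * fact(3)
= 12 * 11 * 10 * 9 * 8 * 7 * 6 * 5 * 4 * 3 * fact(2)
= 12 * 11 * 10 * 9 * 8 * 7 * 6 * 5 * 4 * 3 * 2 * fact(1)
= 12 * 11 * 10 * 9 * 8 * 7 * 6 * 5 * 4 * 3 * 2 * 1
= 479001600


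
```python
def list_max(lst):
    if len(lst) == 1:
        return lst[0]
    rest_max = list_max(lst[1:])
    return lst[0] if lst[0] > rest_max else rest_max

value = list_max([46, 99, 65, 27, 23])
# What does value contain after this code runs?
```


list_max([46, 99, 65, 27, 23])
= compare 46 with list_max([99, 65, 27, 23])
= compare 99 with list_max([65, 27, 23])
= compare 65 with list_max([27, 23])
= compare 27 with list_max([23])
Base: list_max([23]) = 23
compare 27 with 23: max = 27
compare 65 with 27: max = 65
compare 99 with 65: max = 99
compare 46 with 99: max = 99
= 99


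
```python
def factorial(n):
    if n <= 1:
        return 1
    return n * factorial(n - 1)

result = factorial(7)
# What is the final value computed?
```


factorial(7)
= 7 * factorial(6)
= 7 * 6 * factorial(5)
= 7 * 6 * 5 * factorial(4)
= 7 * 6 * 5 * 4 * factorial(3)
= 7 * 6 * 5 * 4 * 3 * factorial(2)
= 7 * 6 * 5 * 4 * 3 * 2 * factorial(1)
= 7 * 6 * 5 * 4 * 3 * 2 * 1
= 5040


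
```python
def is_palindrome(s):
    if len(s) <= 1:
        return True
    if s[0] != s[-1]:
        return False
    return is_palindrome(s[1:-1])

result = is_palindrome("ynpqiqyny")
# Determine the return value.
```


is_palindrome("ynpqiqyny")
"ynpqiqyny": s[0]='y' == s[-1]='y' -> is_palindrome("npqiqyn")
"npqiqyn": s[0]='n' == s[-1]='n' -> is_palindrome("pqiqy")
"pqiqy": s[0]='p' != s[-1]='y' -> False
= False


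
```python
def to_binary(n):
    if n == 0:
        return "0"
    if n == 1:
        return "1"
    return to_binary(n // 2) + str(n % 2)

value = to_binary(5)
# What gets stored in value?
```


to_binary(5)
= to_binary(2) + "1"
= to_binary(1) + "0" + "1"
= "1" + "0" + "1"
= "101"


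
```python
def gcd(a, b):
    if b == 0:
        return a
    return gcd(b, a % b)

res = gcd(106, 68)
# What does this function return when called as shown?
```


gcd(106, 68)
= gcd(68, 106 % 68) = gcd(68, 38)
= gcd(38, 68 % 38) = gcd(38, 30)
= gcd(30, 38 % 30) = gcd(30, 8)
= gcd(8, 30 % 8) = gcd(8, 6)
= gcd(6, 8 % 6) = gcd(6, 2)
= gcd(2, 6 % 2) = gcd(2, 0)
b == 0, return a = 2


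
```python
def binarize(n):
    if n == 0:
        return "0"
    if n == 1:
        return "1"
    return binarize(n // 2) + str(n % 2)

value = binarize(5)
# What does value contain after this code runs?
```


binarize(5)
= binarize(2) + "1"
= binarize(1) + "0" + "1"
= "1" + "0" + "1"
= "101"


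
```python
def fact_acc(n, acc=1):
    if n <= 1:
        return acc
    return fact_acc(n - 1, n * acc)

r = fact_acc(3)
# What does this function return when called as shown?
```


fact_acc(3, 1)
= fact_acc(2, 3 * 1) = fact_acc(2, 3)
= fact_acc(1, 2 * 3) = fact_acc(1, 6)
n <= 1, return acc = 6


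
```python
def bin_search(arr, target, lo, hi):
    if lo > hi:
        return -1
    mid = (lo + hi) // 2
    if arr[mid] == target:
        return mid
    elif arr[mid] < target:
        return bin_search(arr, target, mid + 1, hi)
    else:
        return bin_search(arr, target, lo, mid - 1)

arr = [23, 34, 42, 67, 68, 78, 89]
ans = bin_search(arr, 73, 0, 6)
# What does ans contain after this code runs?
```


bin_search(arr, 73, 0, 6)
lo=0, hi=6, mid=3, arr[mid]=67
67 < 73, search right half
lo=4, hi=6, mid=5, arr[mid]=78
78 > 73, search left half
lo=4, hi=4, mid=4, arr[mid]=68
68 < 73, search right half
lo > hi, target not found, return -1
= -1


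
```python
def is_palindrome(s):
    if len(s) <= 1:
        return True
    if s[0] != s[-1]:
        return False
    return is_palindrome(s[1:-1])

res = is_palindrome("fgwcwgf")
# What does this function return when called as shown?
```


is_palindrome("fgwcwgf")
"fgwcwgf": s[0]='f' == s[-1]='f' -> is_palindrome("gwcwg")
"gwcwg": s[0]='g' == s[-1]='g' -> is_palindrome("wcw")
"wcw": s[0]='w' == s[-1]='w' -> is_palindrome("c")
"c": len <= 1 -> True
= True


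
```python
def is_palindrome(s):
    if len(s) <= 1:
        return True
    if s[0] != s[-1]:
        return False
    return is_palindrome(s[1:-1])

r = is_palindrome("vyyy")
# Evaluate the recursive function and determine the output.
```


is_palindrome("vyyy")
"vyyy": s[0]='v' != s[-1]='y' -> False
= False


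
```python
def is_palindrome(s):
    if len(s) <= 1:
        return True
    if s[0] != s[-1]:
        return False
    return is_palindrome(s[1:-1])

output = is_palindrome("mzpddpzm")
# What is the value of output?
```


is_palindrome("mzpddpzm")
"mzpddpzm": s[0]='m' == s[-1]='m' -> is_palindrome("zpddpz")
"zpddpz": s[0]='z' == s[-1]='z' -> is_palindrome("pddp")
"pddp": s[0]='p' == s[-1]='p' -> is_palindrome("dd")
"dd": s[0]='d' == s[-1]='d' -> is_palindrome("")
"": len <= 1 -> True
= True


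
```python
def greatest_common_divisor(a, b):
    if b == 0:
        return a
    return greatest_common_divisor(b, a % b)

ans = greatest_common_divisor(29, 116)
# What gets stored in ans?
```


greatest_common_divisor(29, 116)
= greatest_common_divisor(116, 29 % 116) = greatest_common_divisor(116, 29)
= greatest_common_divisor(29, 116 % 29) = greatest_common_divisor(29, 0)
b == 0, return a = 29


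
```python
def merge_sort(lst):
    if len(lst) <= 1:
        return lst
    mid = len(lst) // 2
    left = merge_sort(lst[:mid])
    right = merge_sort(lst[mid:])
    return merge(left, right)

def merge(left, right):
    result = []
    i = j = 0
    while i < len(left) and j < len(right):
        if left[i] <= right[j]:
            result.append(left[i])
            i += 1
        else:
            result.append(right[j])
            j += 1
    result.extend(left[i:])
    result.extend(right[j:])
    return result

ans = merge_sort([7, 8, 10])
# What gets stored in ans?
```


merge_sort([7, 8, 10])
Split into [7] and [8, 10]
Left sorted: [7]
Right sorted: [8, 10]
Merge [7] and [8, 10]
= [7, 8, 10]


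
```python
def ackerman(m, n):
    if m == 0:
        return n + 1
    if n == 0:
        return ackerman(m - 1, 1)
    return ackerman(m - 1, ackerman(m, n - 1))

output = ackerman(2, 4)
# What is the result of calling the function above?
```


ackerman(2, 4)
= ackerman(1, ackerman(2, 3))
First compute ackerman(2, 3) = 9
= ackerman(1, 9)
= 11


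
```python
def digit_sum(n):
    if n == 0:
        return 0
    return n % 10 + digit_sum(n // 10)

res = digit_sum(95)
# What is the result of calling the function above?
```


digit_sum(95)
= 5 + digit_sum(9)
= 5 + 9 + digit_sum(0)
= 5 + 9 + 0
= 14


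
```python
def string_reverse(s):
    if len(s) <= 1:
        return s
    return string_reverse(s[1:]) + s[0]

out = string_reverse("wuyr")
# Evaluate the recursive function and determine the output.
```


string_reverse("wuyr")
= string_reverse("uyr") + "w"
= string_reverse("yr") + "u" + "w"
= string_reverse("r") + "y" + "u" + "w"
= "r" + "y" + "u" + "w"
= "ryuw"


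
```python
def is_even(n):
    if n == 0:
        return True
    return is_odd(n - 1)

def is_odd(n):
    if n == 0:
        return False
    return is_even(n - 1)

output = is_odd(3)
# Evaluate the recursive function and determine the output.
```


is_odd(3)
= is_even(2)
= is_odd(1)
= is_even(0)
n == 0: return True
= True


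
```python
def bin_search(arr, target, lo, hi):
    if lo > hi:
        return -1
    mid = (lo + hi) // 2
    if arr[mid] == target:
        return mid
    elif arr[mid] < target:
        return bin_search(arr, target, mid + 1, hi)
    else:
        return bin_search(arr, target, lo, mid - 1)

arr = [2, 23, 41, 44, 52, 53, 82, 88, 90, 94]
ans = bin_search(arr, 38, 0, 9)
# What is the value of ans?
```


bin_search(arr, 38, 0, 9)
lo=0, hi=9, mid=4, arr[mid]=52
52 > 38, search left half
lo=0, hi=3, mid=1, arr[mid]=23
23 < 38, search right half
lo=2, hi=3, mid=2, arr[mid]=41
41 > 38, search left half
lo > hi, target not found, return -1
= -1


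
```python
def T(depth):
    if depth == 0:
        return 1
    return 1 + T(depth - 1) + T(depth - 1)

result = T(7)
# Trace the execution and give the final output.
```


T(7)
= 1 + T(6) + T(6)
= 1 + 2 * T(6)
T(k) = 2^(k+1) - 1
T(0) = 1
T(1) = 3
T(2) = 7
T(3) = 15
T(4) = 31
T(7) = 2^8 - 1 = 255


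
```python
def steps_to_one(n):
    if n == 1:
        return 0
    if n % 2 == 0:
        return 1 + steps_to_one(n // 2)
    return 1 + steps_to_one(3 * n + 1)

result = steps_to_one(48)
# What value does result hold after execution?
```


steps_to_one(48)
48 is even -> steps_to_one(24)
24 is even -> steps_to_one(12)
12 is even -> steps_to_one(6)
6 is even -> steps_to_one(3)
3 is odd -> 3*3+1 = 10 -> steps_to_one(10)
10 is even -> steps_to_one(5)
5 is odd -> 3*5+1 = 16 -> steps_to_one(16)
16 is even -> steps_to_one(8)
8 is even -> steps_to_one(4)
4 is even -> steps_to_one(2)
2 is even -> steps_to_one(1)
Reached 1 after 11 steps
= 11


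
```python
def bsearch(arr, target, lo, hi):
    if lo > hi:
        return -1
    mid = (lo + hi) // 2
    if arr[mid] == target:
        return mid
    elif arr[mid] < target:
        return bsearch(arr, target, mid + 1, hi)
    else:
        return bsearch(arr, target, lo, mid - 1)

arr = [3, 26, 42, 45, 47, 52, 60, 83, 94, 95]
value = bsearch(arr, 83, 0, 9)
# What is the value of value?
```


bsearch(arr, 83, 0, 9)
lo=0, hi=9, mid=4, arr[mid]=47
47 < 83, search right half
lo=5, hi=9, mid=7, arr[mid]=83
arr[7] == 83, found at index 7
= 7
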